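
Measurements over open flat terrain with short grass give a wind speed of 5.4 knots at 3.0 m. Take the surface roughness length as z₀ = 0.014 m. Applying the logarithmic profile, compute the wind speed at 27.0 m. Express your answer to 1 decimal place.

7.6 knots

Log law: V(z) ∝ ln(z/z₀), so V₂/V₁ = ln(z₂/z₀) / ln(z₁/z₀).
ln(27.0/0.014) = 7.5645, ln(3.0/0.014) = 5.3673
V₂ = 5.4 × 7.5645/5.3673 = 5.4 × 1.4094 = 7.6106 knots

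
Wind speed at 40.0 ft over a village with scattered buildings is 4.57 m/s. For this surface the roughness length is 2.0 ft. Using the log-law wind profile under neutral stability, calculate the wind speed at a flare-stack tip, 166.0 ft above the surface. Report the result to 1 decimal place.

6.7 m/s

Log law: V(z) ∝ ln(z/z₀), so V₂/V₁ = ln(z₂/z₀) / ln(z₁/z₀).
ln(166.0/2.0) = 4.4188, ln(40.0/2.0) = 2.9957
V₂ = 4.57 × 4.4188/2.9957 = 4.57 × 1.4750 = 6.7410 m/s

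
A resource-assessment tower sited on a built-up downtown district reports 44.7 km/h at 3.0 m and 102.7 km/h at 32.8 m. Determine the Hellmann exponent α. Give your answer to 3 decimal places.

Power law: V₂/V₁ = (z₂/z₁)^α ⇒ α = ln(V₂/V₁) / ln(z₂/z₁)
α = ln(102.7/44.7) / ln(32.8/3.0) = ln(2.2975) / ln(10.9333)
  = 0.83184 / 2.39182 = 0.34779

α ≈ 0.348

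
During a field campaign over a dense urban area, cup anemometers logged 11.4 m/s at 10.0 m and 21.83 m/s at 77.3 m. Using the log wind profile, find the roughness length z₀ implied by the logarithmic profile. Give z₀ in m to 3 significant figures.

z₀ ≈ 1.07 m

Log law: V(z) ∝ ln(z/z₀). With r = V₁/V₂ = 11.4/21.83 = 0.52222,
r · ln(z₂/z₀) = ln(z₁/z₀) ⇒ ln z₀ = (ln z₁ − r·ln z₂)/(1 − r)
ln z₀ = (2.30259 − 0.52222×4.34769) / 0.47778 = 0.0673
z₀ = exp(0.0673) = 1.070 m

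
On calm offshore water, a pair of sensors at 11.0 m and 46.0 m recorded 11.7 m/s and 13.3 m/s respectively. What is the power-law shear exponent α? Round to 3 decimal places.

Power law: V₂/V₁ = (z₂/z₁)^α ⇒ α = ln(V₂/V₁) / ln(z₂/z₁)
α = ln(13.3/11.7) / ln(46.0/11.0) = ln(1.1368) / ln(4.1818)
  = 0.12818 / 1.43075 = 0.08959

α ≈ 0.090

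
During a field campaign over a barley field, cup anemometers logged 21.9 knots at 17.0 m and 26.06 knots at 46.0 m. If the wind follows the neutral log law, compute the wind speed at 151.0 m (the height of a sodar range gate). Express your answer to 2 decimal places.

31.03 knots

Log law: V ∝ ln(z/z₀). From the pair, with r = V₁/V₂ = 0.84037,
ln z₀ = (ln z₁ − r·ln z₂)/(1 − r) = (2.8332 − 0.84037×3.8286)/0.15963 = -2.4071 → z₀ = 0.09007 m
V₃ = V₁ · ln(z₃/z₀)/ln(z₁/z₀) = 21.9 × 7.4244/5.2404 = 31.0274 knots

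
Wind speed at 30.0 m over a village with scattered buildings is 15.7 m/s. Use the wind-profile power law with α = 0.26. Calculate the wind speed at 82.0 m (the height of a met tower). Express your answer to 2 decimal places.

20.39 m/s

Power-law profile: V₂ = V₁ · (z₂/z₁)^α
V₂ = 15.7 × (82.0/30.0)^0.26 = 15.7 × (2.7333)^0.26
    = 15.7 × 1.2988 = 20.3911 m/s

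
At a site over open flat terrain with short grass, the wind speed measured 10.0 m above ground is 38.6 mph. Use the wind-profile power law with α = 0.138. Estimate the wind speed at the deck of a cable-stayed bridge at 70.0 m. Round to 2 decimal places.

Power-law profile: V₂ = V₁ · (z₂/z₁)^α
V₂ = 38.6 × (70.0/10.0)^0.138 = 38.6 × (7.0000)^0.138
    = 38.6 × 1.3080 = 50.4906 mph

50.49 mph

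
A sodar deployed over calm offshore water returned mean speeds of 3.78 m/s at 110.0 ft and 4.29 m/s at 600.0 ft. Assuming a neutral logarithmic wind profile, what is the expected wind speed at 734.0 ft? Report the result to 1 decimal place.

Log law: V ∝ ln(z/z₀). From the pair, with r = V₁/V₂ = 0.88112,
ln z₀ = (ln z₁ − r·ln z₂)/(1 − r) = (4.7005 − 0.88112×6.3969)/0.11888 = -7.8732 → z₀ = 0.0003808 ft
V₃ = V₁ · ln(z₃/z₀)/ln(z₁/z₀) = 3.78 × 14.4717/12.5737 = 4.3506 m/s

4.4 m/s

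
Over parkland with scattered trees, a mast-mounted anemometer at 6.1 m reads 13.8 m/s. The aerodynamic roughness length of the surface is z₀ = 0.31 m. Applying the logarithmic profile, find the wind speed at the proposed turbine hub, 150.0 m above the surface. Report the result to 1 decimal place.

Log law: V(z) ∝ ln(z/z₀), so V₂/V₁ = ln(z₂/z₀) / ln(z₁/z₀).
ln(150.0/0.31) = 6.1818, ln(6.1/0.31) = 2.9795
V₂ = 13.8 × 6.1818/2.9795 = 13.8 × 2.0748 = 28.6323 m/s

28.6 m/s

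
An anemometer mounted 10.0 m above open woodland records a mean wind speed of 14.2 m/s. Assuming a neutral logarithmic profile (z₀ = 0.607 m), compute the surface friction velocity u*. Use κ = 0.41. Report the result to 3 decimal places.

Log law: V(z) = (u*/κ) · ln(z/z₀) ⇒ u* = κ · V / ln(z/z₀)
u* = 0.41 × 14.2 / ln(10.0/0.607) = 0.41 × 14.2 / 2.8018
   = 5.8220 / 2.8018 = 2.0779 m/s

u* ≈ 2.078 m/s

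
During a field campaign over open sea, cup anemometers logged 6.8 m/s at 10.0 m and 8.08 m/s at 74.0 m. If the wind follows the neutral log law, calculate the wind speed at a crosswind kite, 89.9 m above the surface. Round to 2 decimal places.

Log law: V ∝ ln(z/z₀). From the pair, with r = V₁/V₂ = 0.84158,
ln z₀ = (ln z₁ − r·ln z₂)/(1 − r) = (2.3026 − 0.84158×4.3041)/0.15842 = -8.3303 → z₀ = 0.0002411 m
V₃ = V₁ · ln(z₃/z₀)/ln(z₁/z₀) = 6.8 × 12.8290/10.6329 = 8.2045 m/s

8.20 m/s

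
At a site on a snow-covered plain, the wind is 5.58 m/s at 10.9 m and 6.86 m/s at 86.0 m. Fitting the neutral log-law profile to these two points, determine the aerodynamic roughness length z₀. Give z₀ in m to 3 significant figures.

Log law: V(z) ∝ ln(z/z₀). With r = V₁/V₂ = 5.58/6.86 = 0.81341,
r · ln(z₂/z₀) = ln(z₁/z₀) ⇒ ln z₀ = (ln z₁ − r·ln z₂)/(1 − r)
ln z₀ = (2.38876 − 0.81341×4.45435) / 0.18659 = -6.6159
z₀ = exp(-6.6159) = 0.001339 m

z₀ ≈ 0.00134 m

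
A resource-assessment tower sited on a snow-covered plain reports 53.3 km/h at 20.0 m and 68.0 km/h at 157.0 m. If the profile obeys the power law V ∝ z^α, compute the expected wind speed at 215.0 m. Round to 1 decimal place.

First find α: α = ln(V₂/V₁)/ln(z₂/z₁) = ln(68.0/53.3)/ln(157.0/20.0) = 0.24357/2.06051 = 0.1182
Extrapolate from 157.0 m to 215.0 m: V₃ = 68.0 × (215.0/157.0)^0.1182 = 68.0 × 1.0379 = 70.5747 km/h

70.6 km/h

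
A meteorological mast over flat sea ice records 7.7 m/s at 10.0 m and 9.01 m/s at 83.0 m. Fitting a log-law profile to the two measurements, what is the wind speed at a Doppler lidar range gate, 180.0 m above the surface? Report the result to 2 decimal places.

9.49 m/s

Log law: V ∝ ln(z/z₀). From the pair, with r = V₁/V₂ = 0.85461,
ln z₀ = (ln z₁ − r·ln z₂)/(1 − r) = (2.3026 − 0.85461×4.4188)/0.14539 = -10.1365 → z₀ = 0.00003961 m
V₃ = V₁ · ln(z₃/z₀)/ln(z₁/z₀) = 7.7 × 15.3294/12.4391 = 9.4892 m/s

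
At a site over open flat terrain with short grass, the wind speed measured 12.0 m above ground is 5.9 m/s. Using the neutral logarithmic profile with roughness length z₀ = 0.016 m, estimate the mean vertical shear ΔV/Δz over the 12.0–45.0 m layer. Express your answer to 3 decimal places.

Log law: V₂ = V₁ · ln(z₂/z₀)/ln(z₁/z₀) = 5.9 × 7.9418/6.6201 = 7.0780 m/s
ΔV/Δz = (7.0780 − 5.9)/(45.0 − 12.0) = 1.1780/33.0000 = 0.03570 m/s/m

0.036 m/s/m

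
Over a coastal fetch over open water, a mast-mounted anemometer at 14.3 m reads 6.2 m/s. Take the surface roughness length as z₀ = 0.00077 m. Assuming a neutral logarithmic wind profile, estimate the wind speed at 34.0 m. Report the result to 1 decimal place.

6.7 m/s

Log law: V(z) ∝ ln(z/z₀), so V₂/V₁ = ln(z₂/z₀) / ln(z₁/z₀).
ln(34.0/0.00077) = 10.6955, ln(14.3/0.00077) = 9.8294
V₂ = 6.2 × 10.6955/9.8294 = 6.2 × 1.0881 = 6.7463 m/s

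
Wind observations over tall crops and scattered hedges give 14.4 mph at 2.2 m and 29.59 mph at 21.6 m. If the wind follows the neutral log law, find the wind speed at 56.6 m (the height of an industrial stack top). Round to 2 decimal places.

Log law: V ∝ ln(z/z₀). From the pair, with r = V₁/V₂ = 0.48665,
ln z₀ = (ln z₁ − r·ln z₂)/(1 − r) = (0.7885 − 0.48665×3.0727)/0.51335 = -1.3770 → z₀ = 0.2523 m
V₃ = V₁ · ln(z₃/z₀)/ln(z₁/z₀) = 14.4 × 5.4130/2.1654 = 35.9960 mph

36.00 mph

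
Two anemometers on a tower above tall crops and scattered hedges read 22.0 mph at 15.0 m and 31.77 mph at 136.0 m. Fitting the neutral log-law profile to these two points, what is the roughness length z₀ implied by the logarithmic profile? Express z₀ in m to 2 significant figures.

z₀ ≈ 0.10 m

Log law: V(z) ∝ ln(z/z₀). With r = V₁/V₂ = 22.0/31.77 = 0.69248,
r · ln(z₂/z₀) = ln(z₁/z₀) ⇒ ln z₀ = (ln z₁ − r·ln z₂)/(1 − r)
ln z₀ = (2.70805 − 0.69248×4.91265) / 0.30752 = -2.2563
z₀ = exp(-2.2563) = 0.1047 m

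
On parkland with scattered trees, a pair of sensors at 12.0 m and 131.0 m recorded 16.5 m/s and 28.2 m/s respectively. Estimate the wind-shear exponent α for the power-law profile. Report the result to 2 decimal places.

α ≈ 0.22

Power law: V₂/V₁ = (z₂/z₁)^α ⇒ α = ln(V₂/V₁) / ln(z₂/z₁)
α = ln(28.2/16.5) / ln(131.0/12.0) = ln(1.7091) / ln(10.9167)
  = 0.53596 / 2.39029 = 0.22422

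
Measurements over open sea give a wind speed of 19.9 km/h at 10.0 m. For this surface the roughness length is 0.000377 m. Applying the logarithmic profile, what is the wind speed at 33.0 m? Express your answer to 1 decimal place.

Log law: V(z) ∝ ln(z/z₀), so V₂/V₁ = ln(z₂/z₀) / ln(z₁/z₀).
ln(33.0/0.000377) = 11.3798, ln(10.0/0.000377) = 10.1859
V₂ = 19.9 × 11.3798/10.1859 = 19.9 × 1.1172 = 22.2326 km/h

22.2 km/h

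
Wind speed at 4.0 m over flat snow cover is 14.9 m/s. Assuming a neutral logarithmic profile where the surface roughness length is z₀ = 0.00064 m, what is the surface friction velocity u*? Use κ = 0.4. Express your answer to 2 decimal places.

u* ≈ 0.68 m/s

Log law: V(z) = (u*/κ) · ln(z/z₀) ⇒ u* = κ · V / ln(z/z₀)
u* = 0.4 × 14.9 / ln(4.0/0.00064) = 0.4 × 14.9 / 8.7403
   = 5.9600 / 8.7403 = 0.6819 m/s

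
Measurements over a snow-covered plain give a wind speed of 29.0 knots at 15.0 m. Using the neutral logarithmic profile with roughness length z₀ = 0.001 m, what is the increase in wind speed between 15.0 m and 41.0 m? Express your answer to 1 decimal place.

Log law: V₂ = V₁ · ln(z₂/z₀)/ln(z₁/z₀) = 29.0 × 10.6213/9.6158 = 32.0325 knots
ΔV = 32.0325 − 29.0 = 3.0325 knots

3.0 knots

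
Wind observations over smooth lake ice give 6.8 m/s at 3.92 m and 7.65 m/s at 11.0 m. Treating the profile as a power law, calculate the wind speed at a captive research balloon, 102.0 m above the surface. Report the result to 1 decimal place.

First find α: α = ln(V₂/V₁)/ln(z₂/z₁) = ln(7.65/6.8)/ln(11.0/3.92) = 0.11778/1.03180 = 0.1142
Extrapolate from 11.0 m to 102.0 m: V₃ = 7.65 × (102.0/11.0)^0.1142 = 7.65 × 1.2895 = 9.8644 m/s

9.9 m/s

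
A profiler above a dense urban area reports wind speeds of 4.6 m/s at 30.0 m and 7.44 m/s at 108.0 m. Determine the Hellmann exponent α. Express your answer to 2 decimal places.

Power law: V₂/V₁ = (z₂/z₁)^α ⇒ α = ln(V₂/V₁) / ln(z₂/z₁)
α = ln(7.44/4.6) / ln(108.0/30.0) = ln(1.6174) / ln(3.6000)
  = 0.48081 / 1.28093 = 0.37536

α ≈ 0.38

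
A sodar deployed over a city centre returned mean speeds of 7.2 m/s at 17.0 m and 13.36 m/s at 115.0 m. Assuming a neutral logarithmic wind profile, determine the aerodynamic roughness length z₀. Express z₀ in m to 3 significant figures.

Log law: V(z) ∝ ln(z/z₀). With r = V₁/V₂ = 7.2/13.36 = 0.53892,
r · ln(z₂/z₀) = ln(z₁/z₀) ⇒ ln z₀ = (ln z₁ − r·ln z₂)/(1 − r)
ln z₀ = (2.83321 − 0.53892×4.74493) / 0.46108 = 0.5987
z₀ = exp(0.5987) = 1.820 m

z₀ ≈ 1.82 m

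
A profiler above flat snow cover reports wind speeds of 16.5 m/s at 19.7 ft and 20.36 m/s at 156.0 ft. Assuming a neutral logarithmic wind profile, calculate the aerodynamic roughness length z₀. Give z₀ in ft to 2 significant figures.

z₀ ≈ 0.0028 ft

Log law: V(z) ∝ ln(z/z₀). With r = V₁/V₂ = 16.5/20.36 = 0.81041,
r · ln(z₂/z₀) = ln(z₁/z₀) ⇒ ln z₀ = (ln z₁ − r·ln z₂)/(1 − r)
ln z₀ = (2.98062 − 0.81041×5.04986) / 0.18959 = -5.8646
z₀ = exp(-5.8646) = 0.002838 ft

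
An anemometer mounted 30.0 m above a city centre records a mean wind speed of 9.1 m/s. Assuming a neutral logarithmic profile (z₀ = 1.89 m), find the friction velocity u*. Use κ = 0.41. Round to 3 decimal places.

Log law: V(z) = (u*/κ) · ln(z/z₀) ⇒ u* = κ · V / ln(z/z₀)
u* = 0.41 × 9.1 / ln(30.0/1.89) = 0.41 × 9.1 / 2.7646
   = 3.7310 / 2.7646 = 1.3496 m/s

u* ≈ 1.350 m/s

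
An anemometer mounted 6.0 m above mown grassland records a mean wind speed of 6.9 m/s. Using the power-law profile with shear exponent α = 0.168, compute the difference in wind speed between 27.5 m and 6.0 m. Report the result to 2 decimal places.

2.01 m/s

Power law: V₂ = V₁ · (z₂/z₁)^α = 6.9 × (4.5833)^0.168 = 8.9110 m/s
ΔV = 8.9110 − 6.9 = 2.0110 m/s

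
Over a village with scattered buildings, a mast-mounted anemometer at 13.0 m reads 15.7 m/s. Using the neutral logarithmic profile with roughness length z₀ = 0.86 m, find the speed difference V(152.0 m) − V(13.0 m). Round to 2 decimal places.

14.22 m/s

Log law: V₂ = V₁ · ln(z₂/z₀)/ln(z₁/z₀) = 15.7 × 5.1747/2.7158 = 29.9152 m/s
ΔV = 29.9152 − 15.7 = 14.2152 m/s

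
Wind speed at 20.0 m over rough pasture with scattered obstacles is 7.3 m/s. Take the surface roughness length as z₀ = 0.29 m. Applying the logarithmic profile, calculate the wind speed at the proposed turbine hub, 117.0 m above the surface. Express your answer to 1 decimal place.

10.3 m/s

Log law: V(z) ∝ ln(z/z₀), so V₂/V₁ = ln(z₂/z₀) / ln(z₁/z₀).
ln(117.0/0.29) = 6.0000, ln(20.0/0.29) = 4.2336
V₂ = 7.3 × 6.0000/4.2336 = 7.3 × 1.4172 = 10.3459 m/s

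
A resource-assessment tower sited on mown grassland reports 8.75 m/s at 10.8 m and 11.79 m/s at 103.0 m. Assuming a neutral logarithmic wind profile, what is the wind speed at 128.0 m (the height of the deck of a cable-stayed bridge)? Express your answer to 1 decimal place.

12.1 m/s

Log law: V ∝ ln(z/z₀). From the pair, with r = V₁/V₂ = 0.74215,
ln z₀ = (ln z₁ − r·ln z₂)/(1 − r) = (2.3795 − 0.74215×4.6347)/0.25785 = -4.1115 → z₀ = 0.01638 m
V₃ = V₁ · ln(z₃/z₀)/ln(z₁/z₀) = 8.75 × 8.9636/6.4911 = 12.0829 m/s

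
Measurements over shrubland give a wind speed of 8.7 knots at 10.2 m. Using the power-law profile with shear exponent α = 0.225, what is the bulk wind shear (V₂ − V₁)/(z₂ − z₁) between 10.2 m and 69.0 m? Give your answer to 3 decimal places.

Power law: V₂ = V₁ · (z₂/z₁)^α = 8.7 × (6.7647)^0.225 = 13.3760 knots
ΔV/Δz = (13.3760 − 8.7)/(69.0 − 10.2) = 4.6760/58.8000 = 0.07952 knots/m

0.080 knots/m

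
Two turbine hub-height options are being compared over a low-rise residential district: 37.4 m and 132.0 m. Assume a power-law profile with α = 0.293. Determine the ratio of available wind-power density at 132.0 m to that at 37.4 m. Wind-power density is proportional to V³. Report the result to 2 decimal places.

3.03

Speed ratio: V_B/V_A = (z_B/z_A)^α = (132.0/37.4)^0.293 = (3.5294)^0.293 = 1.44703
Power-density ratio: P_B/P_A = (V_B/V_A)³ = (1.44703)³ = 3.02991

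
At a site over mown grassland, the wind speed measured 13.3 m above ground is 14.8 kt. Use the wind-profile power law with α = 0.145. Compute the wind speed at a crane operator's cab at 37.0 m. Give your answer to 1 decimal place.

Power-law profile: V₂ = V₁ · (z₂/z₁)^α
V₂ = 14.8 × (37.0/13.3)^0.145 = 14.8 × (2.7820)^0.145
    = 14.8 × 1.1599 = 17.1669 kt

17.2 kt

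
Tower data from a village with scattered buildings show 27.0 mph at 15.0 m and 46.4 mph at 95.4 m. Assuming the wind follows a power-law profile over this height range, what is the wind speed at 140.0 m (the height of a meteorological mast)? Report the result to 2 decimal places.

51.91 mph

First find α: α = ln(V₂/V₁)/ln(z₂/z₁) = ln(46.4/27.0)/ln(95.4/15.0) = 0.54146/1.85003 = 0.2927
Extrapolate from 95.4 m to 140.0 m: V₃ = 46.4 × (140.0/95.4)^0.2927 = 46.4 × 1.1188 = 51.9125 mph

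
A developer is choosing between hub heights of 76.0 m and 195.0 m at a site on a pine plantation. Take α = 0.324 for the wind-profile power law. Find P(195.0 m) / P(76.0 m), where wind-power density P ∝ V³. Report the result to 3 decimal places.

2.499

Speed ratio: V_B/V_A = (z_B/z_A)^α = (195.0/76.0)^0.324 = (2.5658)^0.324 = 1.35702
Power-density ratio: P_B/P_A = (V_B/V_A)³ = (1.35702)³ = 2.49898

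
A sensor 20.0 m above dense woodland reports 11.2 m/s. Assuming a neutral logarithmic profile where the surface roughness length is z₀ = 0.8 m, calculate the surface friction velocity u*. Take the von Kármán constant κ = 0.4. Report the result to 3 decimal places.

Log law: V(z) = (u*/κ) · ln(z/z₀) ⇒ u* = κ · V / ln(z/z₀)
u* = 0.4 × 11.2 / ln(20.0/0.8) = 0.4 × 11.2 / 3.2189
   = 4.4800 / 3.2189 = 1.3918 m/s

u* ≈ 1.392 m/s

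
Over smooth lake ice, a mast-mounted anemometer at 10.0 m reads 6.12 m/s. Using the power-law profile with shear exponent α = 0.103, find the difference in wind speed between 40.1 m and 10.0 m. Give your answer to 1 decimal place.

0.9 m/s

Power law: V₂ = V₁ · (z₂/z₁)^α = 6.12 × (4.0100)^0.103 = 7.0611 m/s
ΔV = 7.0611 − 6.12 = 0.9411 m/s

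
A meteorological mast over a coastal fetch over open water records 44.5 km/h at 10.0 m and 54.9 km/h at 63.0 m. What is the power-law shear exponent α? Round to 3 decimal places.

α ≈ 0.114

Power law: V₂/V₁ = (z₂/z₁)^α ⇒ α = ln(V₂/V₁) / ln(z₂/z₁)
α = ln(54.9/44.5) / ln(63.0/10.0) = ln(1.2337) / ln(6.3000)
  = 0.21002 / 1.84055 = 0.11411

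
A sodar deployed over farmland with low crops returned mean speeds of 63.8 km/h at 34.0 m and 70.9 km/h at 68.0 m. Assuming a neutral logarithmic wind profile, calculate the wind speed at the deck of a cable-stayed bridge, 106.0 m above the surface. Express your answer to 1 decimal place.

75.4 km/h

Log law: V ∝ ln(z/z₀). From the pair, with r = V₁/V₂ = 0.89986,
ln z₀ = (ln z₁ − r·ln z₂)/(1 − r) = (3.5264 − 0.89986×4.2195)/0.10014 = -2.7022 → z₀ = 0.06706 m
V₃ = V₁ · ln(z₃/z₀)/ln(z₁/z₀) = 63.8 × 7.3656/6.2286 = 75.4472 km/h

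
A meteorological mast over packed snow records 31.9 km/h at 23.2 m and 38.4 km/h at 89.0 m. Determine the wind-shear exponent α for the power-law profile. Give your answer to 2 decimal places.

Power law: V₂/V₁ = (z₂/z₁)^α ⇒ α = ln(V₂/V₁) / ln(z₂/z₁)
α = ln(38.4/31.9) / ln(89.0/23.2) = ln(1.2038) / ln(3.8362)
  = 0.18545 / 1.34448 = 0.13794

α ≈ 0.14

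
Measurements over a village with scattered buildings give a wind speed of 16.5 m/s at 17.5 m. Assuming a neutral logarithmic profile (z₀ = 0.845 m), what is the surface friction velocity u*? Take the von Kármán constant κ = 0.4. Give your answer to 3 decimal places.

u* ≈ 2.178 m/s

Log law: V(z) = (u*/κ) · ln(z/z₀) ⇒ u* = κ · V / ln(z/z₀)
u* = 0.4 × 16.5 / ln(17.5/0.845) = 0.4 × 16.5 / 3.0306
   = 6.6000 / 3.0306 = 2.1778 m/s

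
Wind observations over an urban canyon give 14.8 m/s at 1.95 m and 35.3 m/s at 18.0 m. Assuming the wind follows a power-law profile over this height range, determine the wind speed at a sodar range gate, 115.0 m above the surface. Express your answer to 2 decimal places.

First find α: α = ln(V₂/V₁)/ln(z₂/z₁) = ln(35.3/14.8)/ln(18.0/1.95) = 0.86926/2.22254 = 0.3911
Extrapolate from 18.0 m to 115.0 m: V₃ = 35.3 × (115.0/18.0)^0.3911 = 35.3 × 2.0654 = 72.9094 m/s

72.91 m/s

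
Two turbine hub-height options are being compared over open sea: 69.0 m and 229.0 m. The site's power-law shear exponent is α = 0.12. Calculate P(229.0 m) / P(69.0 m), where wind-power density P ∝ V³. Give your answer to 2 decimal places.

Speed ratio: V_B/V_A = (z_B/z_A)^α = (229.0/69.0)^0.12 = (3.3188)^0.12 = 1.15483
Power-density ratio: P_B/P_A = (V_B/V_A)³ = (1.15483)³ = 1.54012

1.54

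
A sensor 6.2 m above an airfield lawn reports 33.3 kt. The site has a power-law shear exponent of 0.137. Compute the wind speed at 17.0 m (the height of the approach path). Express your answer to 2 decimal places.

38.23 kt

Power-law profile: V₂ = V₁ · (z₂/z₁)^α
V₂ = 33.3 × (17.0/6.2)^0.137 = 33.3 × (2.7419)^0.137
    = 33.3 × 1.1482 = 38.2347 kt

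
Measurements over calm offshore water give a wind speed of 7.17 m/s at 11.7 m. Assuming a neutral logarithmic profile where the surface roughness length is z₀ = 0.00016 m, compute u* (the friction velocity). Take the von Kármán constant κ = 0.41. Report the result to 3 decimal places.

Log law: V(z) = (u*/κ) · ln(z/z₀) ⇒ u* = κ · V / ln(z/z₀)
u* = 0.41 × 7.17 / ln(11.7/0.00016) = 0.41 × 7.17 / 11.1999
   = 2.9397 / 11.1999 = 0.2625 m/s

u* ≈ 0.262 m/s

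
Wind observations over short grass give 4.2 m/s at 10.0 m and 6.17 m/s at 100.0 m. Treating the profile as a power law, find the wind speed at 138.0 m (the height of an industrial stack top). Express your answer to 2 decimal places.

6.51 m/s

First find α: α = ln(V₂/V₁)/ln(z₂/z₁) = ln(6.17/4.2)/ln(100.0/10.0) = 0.38461/2.30259 = 0.1670
Extrapolate from 100.0 m to 138.0 m: V₃ = 6.17 × (138.0/100.0)^0.1670 = 6.17 × 1.0553 = 6.5110 m/s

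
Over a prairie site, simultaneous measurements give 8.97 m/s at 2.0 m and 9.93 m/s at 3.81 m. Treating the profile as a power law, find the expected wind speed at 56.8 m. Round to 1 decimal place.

15.2 m/s

First find α: α = ln(V₂/V₁)/ln(z₂/z₁) = ln(9.93/8.97)/ln(3.81/2.0) = 0.10167/0.64448 = 0.1578
Extrapolate from 3.81 m to 56.8 m: V₃ = 9.93 × (56.8/3.81)^0.1578 = 9.93 × 1.5315 = 15.2080 m/s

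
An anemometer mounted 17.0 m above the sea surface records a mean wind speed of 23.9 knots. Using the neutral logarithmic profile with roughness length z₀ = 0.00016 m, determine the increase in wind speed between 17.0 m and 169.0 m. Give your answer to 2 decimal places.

Log law: V₂ = V₁ · ln(z₂/z₀)/ln(z₁/z₀) = 23.9 × 13.8702/11.5736 = 28.6428 knots
ΔV = 28.6428 − 23.9 = 4.7428 knots

4.74 knots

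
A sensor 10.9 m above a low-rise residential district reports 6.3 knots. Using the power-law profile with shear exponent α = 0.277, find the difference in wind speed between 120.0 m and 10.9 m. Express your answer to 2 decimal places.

5.94 knots

Power law: V₂ = V₁ · (z₂/z₁)^α = 6.3 × (11.0092)^0.277 = 12.2435 knots
ΔV = 12.2435 − 6.3 = 5.9435 knots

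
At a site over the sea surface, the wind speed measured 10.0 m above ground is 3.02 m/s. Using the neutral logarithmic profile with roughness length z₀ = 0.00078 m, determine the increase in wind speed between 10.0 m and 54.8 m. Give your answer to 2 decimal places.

Log law: V₂ = V₁ · ln(z₂/z₀)/ln(z₁/z₀) = 3.02 × 11.1599/9.4588 = 3.5631 m/s
ΔV = 3.5631 − 3.02 = 0.5431 m/s

0.54 m/s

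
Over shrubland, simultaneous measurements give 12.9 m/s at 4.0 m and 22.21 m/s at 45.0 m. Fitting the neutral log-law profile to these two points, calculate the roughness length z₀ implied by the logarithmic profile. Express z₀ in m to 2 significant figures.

Log law: V(z) ∝ ln(z/z₀). With r = V₁/V₂ = 12.9/22.21 = 0.58082,
r · ln(z₂/z₀) = ln(z₁/z₀) ⇒ ln z₀ = (ln z₁ − r·ln z₂)/(1 − r)
ln z₀ = (1.38629 − 0.58082×3.80666) / 0.41918 = -1.9674
z₀ = exp(-1.9674) = 0.1398 m

z₀ ≈ 0.14 m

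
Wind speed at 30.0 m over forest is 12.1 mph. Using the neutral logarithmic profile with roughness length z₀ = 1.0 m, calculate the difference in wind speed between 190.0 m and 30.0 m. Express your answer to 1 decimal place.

Log law: V₂ = V₁ · ln(z₂/z₀)/ln(z₁/z₀) = 12.1 × 5.2470/3.4012 = 18.6667 mph
ΔV = 18.6667 − 12.1 = 6.5667 mph

6.6 mph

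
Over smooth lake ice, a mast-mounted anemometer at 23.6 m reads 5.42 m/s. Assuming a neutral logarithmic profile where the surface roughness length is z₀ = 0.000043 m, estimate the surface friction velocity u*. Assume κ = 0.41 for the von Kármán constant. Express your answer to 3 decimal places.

u* ≈ 0.168 m/s

Log law: V(z) = (u*/κ) · ln(z/z₀) ⇒ u* = κ · V / ln(z/z₀)
u* = 0.41 × 5.42 / ln(23.6/0.000043) = 0.41 × 5.42 / 13.2156
   = 2.2222 / 13.2156 = 0.1682 m/s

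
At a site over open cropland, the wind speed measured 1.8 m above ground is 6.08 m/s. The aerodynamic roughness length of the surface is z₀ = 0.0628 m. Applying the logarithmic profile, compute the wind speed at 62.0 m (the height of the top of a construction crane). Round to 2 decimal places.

Log law: V(z) ∝ ln(z/z₀), so V₂/V₁ = ln(z₂/z₀) / ln(z₁/z₀).
ln(62.0/0.0628) = 6.8949, ln(1.8/0.0628) = 3.3556
V₂ = 6.08 × 6.8949/3.3556 = 6.08 × 2.0548 = 12.4930 m/s

12.49 m/s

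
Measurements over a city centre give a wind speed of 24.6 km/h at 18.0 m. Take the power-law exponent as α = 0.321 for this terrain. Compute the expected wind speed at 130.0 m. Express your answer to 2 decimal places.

Power-law profile: V₂ = V₁ · (z₂/z₁)^α
V₂ = 24.6 × (130.0/18.0)^0.321 = 24.6 × (7.2222)^0.321
    = 24.6 × 1.8864 = 46.4054 km/h

46.41 km/h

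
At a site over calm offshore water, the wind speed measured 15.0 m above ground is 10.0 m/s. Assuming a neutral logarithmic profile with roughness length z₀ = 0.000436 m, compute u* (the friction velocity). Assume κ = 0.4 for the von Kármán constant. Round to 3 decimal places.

u* ≈ 0.383 m/s

Log law: V(z) = (u*/κ) · ln(z/z₀) ⇒ u* = κ · V / ln(z/z₀)
u* = 0.4 × 10.0 / ln(15.0/0.000436) = 0.4 × 10.0 / 10.4459
   = 4.0000 / 10.4459 = 0.3829 m/s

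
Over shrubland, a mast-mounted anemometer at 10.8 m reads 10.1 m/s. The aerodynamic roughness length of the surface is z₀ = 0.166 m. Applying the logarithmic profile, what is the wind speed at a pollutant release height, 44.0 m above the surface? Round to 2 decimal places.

13.50 m/s

Log law: V(z) ∝ ln(z/z₀), so V₂/V₁ = ln(z₂/z₀) / ln(z₁/z₀).
ln(44.0/0.166) = 5.5800, ln(10.8/0.166) = 4.1753
V₂ = 10.1 × 5.5800/4.1753 = 10.1 × 1.3364 = 13.4978 m/s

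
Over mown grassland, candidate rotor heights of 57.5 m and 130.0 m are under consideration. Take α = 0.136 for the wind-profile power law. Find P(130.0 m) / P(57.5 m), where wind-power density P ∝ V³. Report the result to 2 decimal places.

1.39

Speed ratio: V_B/V_A = (z_B/z_A)^α = (130.0/57.5)^0.136 = (2.2609)^0.136 = 1.11733
Power-density ratio: P_B/P_A = (V_B/V_A)³ = (1.11733)³ = 1.39490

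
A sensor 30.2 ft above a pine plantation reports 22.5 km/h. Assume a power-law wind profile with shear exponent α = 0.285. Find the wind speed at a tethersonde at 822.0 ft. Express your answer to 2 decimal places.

Power-law profile: V₂ = V₁ · (z₂/z₁)^α
V₂ = 22.5 × (822.0/30.2)^0.285 = 22.5 × (27.2185)^0.285
    = 22.5 × 2.5641 = 57.6925 km/h

57.69 km/h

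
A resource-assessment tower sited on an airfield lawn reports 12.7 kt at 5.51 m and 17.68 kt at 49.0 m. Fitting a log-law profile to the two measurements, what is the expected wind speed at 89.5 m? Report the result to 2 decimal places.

Log law: V ∝ ln(z/z₀). From the pair, with r = V₁/V₂ = 0.71833,
ln z₀ = (ln z₁ − r·ln z₂)/(1 − r) = (1.7066 − 0.71833×3.8918)/0.28167 = -3.8663 → z₀ = 0.02094 m
V₃ = V₁ · ln(z₃/z₀)/ln(z₁/z₀) = 12.7 × 8.3605/5.5728 = 19.0529 kt

19.05 kt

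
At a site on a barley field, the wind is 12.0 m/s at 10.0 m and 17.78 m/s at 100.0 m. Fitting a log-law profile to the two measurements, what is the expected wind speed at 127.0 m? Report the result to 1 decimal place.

18.4 m/s

Log law: V ∝ ln(z/z₀). From the pair, with r = V₁/V₂ = 0.67492,
ln z₀ = (ln z₁ − r·ln z₂)/(1 − r) = (2.3026 − 0.67492×4.6052)/0.32508 = -2.4779 → z₀ = 0.08392 m
V₃ = V₁ · ln(z₃/z₀)/ln(z₁/z₀) = 12.0 × 7.3221/4.7805 = 18.3800 m/s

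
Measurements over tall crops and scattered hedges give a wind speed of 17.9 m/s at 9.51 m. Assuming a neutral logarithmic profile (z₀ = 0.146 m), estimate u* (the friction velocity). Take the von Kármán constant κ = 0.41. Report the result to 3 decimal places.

Log law: V(z) = (u*/κ) · ln(z/z₀) ⇒ u* = κ · V / ln(z/z₀)
u* = 0.41 × 17.9 / ln(9.51/0.146) = 0.41 × 17.9 / 4.1765
   = 7.3390 / 4.1765 = 1.7572 m/s

u* ≈ 1.757 m/s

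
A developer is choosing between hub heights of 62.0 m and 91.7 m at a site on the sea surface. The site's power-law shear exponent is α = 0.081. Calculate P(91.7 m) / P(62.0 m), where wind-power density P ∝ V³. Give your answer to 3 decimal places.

Speed ratio: V_B/V_A = (z_B/z_A)^α = (91.7/62.0)^0.081 = (1.4790)^0.081 = 1.03221
Power-density ratio: P_B/P_A = (V_B/V_A)³ = (1.03221)³ = 1.09978

1.100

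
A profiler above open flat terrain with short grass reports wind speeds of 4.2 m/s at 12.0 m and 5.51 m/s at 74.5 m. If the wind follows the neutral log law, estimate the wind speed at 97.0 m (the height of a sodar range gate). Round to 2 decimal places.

Log law: V ∝ ln(z/z₀). From the pair, with r = V₁/V₂ = 0.76225,
ln z₀ = (ln z₁ − r·ln z₂)/(1 − r) = (2.4849 − 0.76225×4.3108)/0.23775 = -3.3691 → z₀ = 0.03442 m
V₃ = V₁ · ln(z₃/z₀)/ln(z₁/z₀) = 4.2 × 7.9438/5.8540 = 5.6993 m/s

5.70 m/s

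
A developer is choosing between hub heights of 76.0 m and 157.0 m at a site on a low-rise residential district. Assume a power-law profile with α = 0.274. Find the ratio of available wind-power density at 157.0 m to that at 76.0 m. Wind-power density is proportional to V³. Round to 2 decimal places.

Speed ratio: V_B/V_A = (z_B/z_A)^α = (157.0/76.0)^0.274 = (2.0658)^0.274 = 1.21993
Power-density ratio: P_B/P_A = (V_B/V_A)³ = (1.21993)³ = 1.81552

1.82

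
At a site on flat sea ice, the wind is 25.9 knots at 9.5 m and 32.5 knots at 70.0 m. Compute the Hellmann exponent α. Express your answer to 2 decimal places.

α ≈ 0.11

Power law: V₂/V₁ = (z₂/z₁)^α ⇒ α = ln(V₂/V₁) / ln(z₂/z₁)
α = ln(32.5/25.9) / ln(70.0/9.5) = ln(1.2548) / ln(7.3684)
  = 0.22700 / 1.99720 = 0.11366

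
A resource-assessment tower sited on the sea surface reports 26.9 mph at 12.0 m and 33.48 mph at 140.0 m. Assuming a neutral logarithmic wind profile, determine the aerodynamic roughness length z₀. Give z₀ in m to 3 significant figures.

Log law: V(z) ∝ ln(z/z₀). With r = V₁/V₂ = 26.9/33.48 = 0.80346,
r · ln(z₂/z₀) = ln(z₁/z₀) ⇒ ln z₀ = (ln z₁ − r·ln z₂)/(1 − r)
ln z₀ = (2.48491 − 0.80346×4.94164) / 0.19654 = -7.5586
z₀ = exp(-7.5586) = 0.0005216 m

z₀ ≈ 0.000522 m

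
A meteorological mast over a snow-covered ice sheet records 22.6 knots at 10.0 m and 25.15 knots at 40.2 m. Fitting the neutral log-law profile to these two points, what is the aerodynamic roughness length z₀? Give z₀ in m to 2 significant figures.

z₀ ≈ 0.000044 m

Log law: V(z) ∝ ln(z/z₀). With r = V₁/V₂ = 22.6/25.15 = 0.89861,
r · ln(z₂/z₀) = ln(z₁/z₀) ⇒ ln z₀ = (ln z₁ − r·ln z₂)/(1 − r)
ln z₀ = (2.30259 − 0.89861×3.69387) / 0.10139 = -10.0280
z₀ = exp(-10.0280) = 0.00004415 m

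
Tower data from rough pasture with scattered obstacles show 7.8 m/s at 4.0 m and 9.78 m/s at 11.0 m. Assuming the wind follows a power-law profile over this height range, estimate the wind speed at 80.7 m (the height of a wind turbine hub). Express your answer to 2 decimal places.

First find α: α = ln(V₂/V₁)/ln(z₂/z₁) = ln(9.78/7.8)/ln(11.0/4.0) = 0.22622/1.01160 = 0.2236
Extrapolate from 11.0 m to 80.7 m: V₃ = 9.78 × (80.7/11.0)^0.2236 = 9.78 × 1.5615 = 15.2714 m/s

15.27 m/s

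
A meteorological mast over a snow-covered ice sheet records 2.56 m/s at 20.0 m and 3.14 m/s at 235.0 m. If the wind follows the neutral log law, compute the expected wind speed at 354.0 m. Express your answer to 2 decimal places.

Log law: V ∝ ln(z/z₀). From the pair, with r = V₁/V₂ = 0.81529,
ln z₀ = (ln z₁ − r·ln z₂)/(1 − r) = (2.9957 − 0.81529×5.4596)/0.18471 = -7.8792 → z₀ = 0.0003785 m
V₃ = V₁ · ln(z₃/z₀)/ln(z₁/z₀) = 2.56 × 13.7485/10.8749 = 3.2364 m/s

3.24 m/s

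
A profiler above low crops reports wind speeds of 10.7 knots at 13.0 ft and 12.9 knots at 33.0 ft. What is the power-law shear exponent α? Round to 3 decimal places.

α ≈ 0.201

Power law: V₂/V₁ = (z₂/z₁)^α ⇒ α = ln(V₂/V₁) / ln(z₂/z₁)
α = ln(12.9/10.7) / ln(33.0/13.0) = ln(1.2056) / ln(2.5385)
  = 0.18698 / 0.93156 = 0.20072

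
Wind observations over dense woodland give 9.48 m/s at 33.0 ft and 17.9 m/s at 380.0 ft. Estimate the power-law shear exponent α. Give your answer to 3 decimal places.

α ≈ 0.260

Power law: V₂/V₁ = (z₂/z₁)^α ⇒ α = ln(V₂/V₁) / ln(z₂/z₁)
α = ln(17.9/9.48) / ln(380.0/33.0) = ln(1.8882) / ln(11.5152)
  = 0.63562 / 2.44366 = 0.26011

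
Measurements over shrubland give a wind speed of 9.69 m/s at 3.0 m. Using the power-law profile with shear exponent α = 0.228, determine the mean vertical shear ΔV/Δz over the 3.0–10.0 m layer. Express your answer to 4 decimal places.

0.4373 m/s/m

Power law: V₂ = V₁ · (z₂/z₁)^α = 9.69 × (3.3333)^0.228 = 12.7509 m/s
ΔV/Δz = (12.7509 − 9.69)/(10.0 − 3.0) = 3.0609/7.0000 = 0.43727 m/s/m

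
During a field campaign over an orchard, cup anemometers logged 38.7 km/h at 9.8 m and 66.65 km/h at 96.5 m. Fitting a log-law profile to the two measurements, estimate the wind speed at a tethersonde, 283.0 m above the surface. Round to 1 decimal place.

79.8 km/h

Log law: V ∝ ln(z/z₀). From the pair, with r = V₁/V₂ = 0.58065,
ln z₀ = (ln z₁ − r·ln z₂)/(1 − r) = (2.2824 − 0.58065×4.5695)/0.41935 = -0.8845 → z₀ = 0.4129 m
V₃ = V₁ · ln(z₃/z₀)/ln(z₁/z₀) = 38.7 × 6.5299/3.1668 = 79.7980 km/h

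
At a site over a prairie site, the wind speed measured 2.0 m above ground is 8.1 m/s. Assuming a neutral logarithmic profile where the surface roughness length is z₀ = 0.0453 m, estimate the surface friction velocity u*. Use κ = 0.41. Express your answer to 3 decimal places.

u* ≈ 0.877 m/s

Log law: V(z) = (u*/κ) · ln(z/z₀) ⇒ u* = κ · V / ln(z/z₀)
u* = 0.41 × 8.1 / ln(2.0/0.0453) = 0.41 × 8.1 / 3.7876
   = 3.3210 / 3.7876 = 0.8768 m/s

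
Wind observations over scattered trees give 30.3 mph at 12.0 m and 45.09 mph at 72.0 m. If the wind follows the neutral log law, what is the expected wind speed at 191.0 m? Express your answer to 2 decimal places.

Log law: V ∝ ln(z/z₀). From the pair, with r = V₁/V₂ = 0.67199,
ln z₀ = (ln z₁ − r·ln z₂)/(1 − r) = (2.4849 − 0.67199×4.2767)/0.32801 = -1.1858 → z₀ = 0.3055 m
V₃ = V₁ · ln(z₃/z₀)/ln(z₁/z₀) = 30.3 × 6.4381/3.6707 = 53.1431 mph

53.14 mph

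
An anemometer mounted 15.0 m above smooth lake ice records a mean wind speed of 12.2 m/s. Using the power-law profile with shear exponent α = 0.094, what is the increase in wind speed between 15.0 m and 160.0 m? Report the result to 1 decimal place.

Power law: V₂ = V₁ · (z₂/z₁)^α = 12.2 × (10.6667)^0.094 = 15.2403 m/s
ΔV = 15.2403 − 12.2 = 3.0403 m/s

3.0 m/s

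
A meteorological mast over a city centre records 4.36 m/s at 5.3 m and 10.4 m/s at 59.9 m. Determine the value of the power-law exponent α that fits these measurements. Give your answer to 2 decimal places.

α ≈ 0.36

Power law: V₂/V₁ = (z₂/z₁)^α ⇒ α = ln(V₂/V₁) / ln(z₂/z₁)
α = ln(10.4/4.36) / ln(59.9/5.3) = ln(2.3853) / ln(11.3019)
  = 0.86933 / 2.42497 = 0.35849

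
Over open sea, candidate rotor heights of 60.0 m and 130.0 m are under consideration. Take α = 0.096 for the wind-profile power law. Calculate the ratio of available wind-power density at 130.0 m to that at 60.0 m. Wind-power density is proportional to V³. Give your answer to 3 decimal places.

Speed ratio: V_B/V_A = (z_B/z_A)^α = (130.0/60.0)^0.096 = (2.1667)^0.096 = 1.07705
Power-density ratio: P_B/P_A = (V_B/V_A)³ = (1.07705)³ = 1.24942

1.249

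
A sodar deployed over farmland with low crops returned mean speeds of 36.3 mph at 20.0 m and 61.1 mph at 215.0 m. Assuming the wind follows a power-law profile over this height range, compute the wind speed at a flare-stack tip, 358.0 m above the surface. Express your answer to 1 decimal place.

First find α: α = ln(V₂/V₁)/ln(z₂/z₁) = ln(61.1/36.3)/ln(215.0/20.0) = 0.52069/2.37491 = 0.2192
Extrapolate from 215.0 m to 358.0 m: V₃ = 61.1 × (358.0/215.0)^0.2192 = 61.1 × 1.1183 = 68.3270 mph

68.3 mph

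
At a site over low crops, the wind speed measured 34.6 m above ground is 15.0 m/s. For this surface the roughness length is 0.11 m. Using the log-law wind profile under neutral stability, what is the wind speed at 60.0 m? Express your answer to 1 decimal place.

16.4 m/s

Log law: V(z) ∝ ln(z/z₀), so V₂/V₁ = ln(z₂/z₀) / ln(z₁/z₀).
ln(60.0/0.11) = 6.3016, ln(34.6/0.11) = 5.7511
V₂ = 15.0 × 6.3016/5.7511 = 15.0 × 1.0957 = 16.4358 m/s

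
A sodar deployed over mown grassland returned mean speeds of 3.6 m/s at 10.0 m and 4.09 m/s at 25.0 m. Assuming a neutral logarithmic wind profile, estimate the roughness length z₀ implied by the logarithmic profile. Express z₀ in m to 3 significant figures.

z₀ ≈ 0.0119 m

Log law: V(z) ∝ ln(z/z₀). With r = V₁/V₂ = 3.6/4.09 = 0.88020,
r · ln(z₂/z₀) = ln(z₁/z₀) ⇒ ln z₀ = (ln z₁ − r·ln z₂)/(1 − r)
ln z₀ = (2.30259 − 0.88020×3.21888) / 0.11980 = -4.4293
z₀ = exp(-4.4293) = 0.01192 m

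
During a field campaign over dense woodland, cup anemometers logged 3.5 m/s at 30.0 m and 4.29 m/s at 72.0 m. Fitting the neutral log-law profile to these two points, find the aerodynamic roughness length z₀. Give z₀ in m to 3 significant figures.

Log law: V(z) ∝ ln(z/z₀). With r = V₁/V₂ = 3.5/4.29 = 0.81585,
r · ln(z₂/z₀) = ln(z₁/z₀) ⇒ ln z₀ = (ln z₁ − r·ln z₂)/(1 − r)
ln z₀ = (3.40120 − 0.81585×4.27667) / 0.18415 = -0.4775
z₀ = exp(-0.4775) = 0.6204 m

z₀ ≈ 0.620 m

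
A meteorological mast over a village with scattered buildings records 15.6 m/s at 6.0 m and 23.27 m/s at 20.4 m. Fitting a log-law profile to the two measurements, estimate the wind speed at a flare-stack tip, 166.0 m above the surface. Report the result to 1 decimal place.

36.4 m/s

Log law: V ∝ ln(z/z₀). From the pair, with r = V₁/V₂ = 0.67039,
ln z₀ = (ln z₁ − r·ln z₂)/(1 − r) = (1.7918 − 0.67039×3.0155)/0.32961 = -0.6973 → z₀ = 0.4979 m
V₃ = V₁ · ln(z₃/z₀)/ln(z₁/z₀) = 15.6 × 5.8093/2.4890 = 36.4095 m/s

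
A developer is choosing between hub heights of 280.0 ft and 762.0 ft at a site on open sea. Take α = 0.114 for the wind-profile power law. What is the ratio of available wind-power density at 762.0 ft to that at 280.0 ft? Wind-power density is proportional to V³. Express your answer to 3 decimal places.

1.408

Speed ratio: V_B/V_A = (z_B/z_A)^α = (762.0/280.0)^0.114 = (2.7214)^0.114 = 1.12090
Power-density ratio: P_B/P_A = (V_B/V_A)³ = (1.12090)³ = 1.40832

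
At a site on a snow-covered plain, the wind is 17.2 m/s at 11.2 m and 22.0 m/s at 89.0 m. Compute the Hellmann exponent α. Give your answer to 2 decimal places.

α ≈ 0.12

Power law: V₂/V₁ = (z₂/z₁)^α ⇒ α = ln(V₂/V₁) / ln(z₂/z₁)
α = ln(22.0/17.2) / ln(89.0/11.2) = ln(1.2791) / ln(7.9464)
  = 0.24613 / 2.07272 = 0.11875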